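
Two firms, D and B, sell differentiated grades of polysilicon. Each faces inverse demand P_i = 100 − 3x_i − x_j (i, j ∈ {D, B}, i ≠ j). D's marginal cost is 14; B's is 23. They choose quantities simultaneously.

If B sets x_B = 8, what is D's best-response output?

Firm D's profit: π = x_D(100 − 3x_D − x_B) − 14x_D.
∂π/∂x_D = 86 − 6x_D − x_B = 0 ⇒ x_D = 43/3 − (1/6)x_B.
At x_B = 8: x_D = 43/3 − (1/6)·8 = 13.

13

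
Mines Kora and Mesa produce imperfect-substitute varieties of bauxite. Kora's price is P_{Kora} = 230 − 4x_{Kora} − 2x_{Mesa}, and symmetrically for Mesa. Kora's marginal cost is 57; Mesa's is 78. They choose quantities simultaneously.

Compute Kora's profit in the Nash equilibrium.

1296

Mine Kora's profit: π = x_{Kora}(230 − 4x_{Kora} − 2x_{Mesa}) − 57x_{Kora}.
∂π/∂x_{Kora} = 173 − 8x_{Kora} − 2x_{Mesa} = 0 ⇒ x_{Kora} = 21.625 − 0.25x_{Mesa}.
Similarly x_{Mesa} = 19 − 0.25x_{Kora}.
Solving the two reaction functions simultaneously: (1 − (−0.25)(−0.25))x_{Kora} = 21.625 − 0.25·19, so 0.9375x_{Kora} = 16.875 and x_{Kora} = 18.
Then x_{Mesa} = 19 − 0.25·18 = 14.5.
P_{Kora} = 230 − 4·18 − 2·14.5 = 129.
Profit = (129 − 57)·18 = 1296.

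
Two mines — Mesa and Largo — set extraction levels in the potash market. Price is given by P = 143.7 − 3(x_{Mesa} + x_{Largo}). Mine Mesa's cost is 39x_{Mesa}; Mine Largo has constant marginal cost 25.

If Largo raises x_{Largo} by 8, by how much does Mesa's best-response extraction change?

Mine Mesa's profit: π = x_{Mesa}(143.7 − 3(x_{Mesa} + x_{Largo})) − 39x_{Mesa}.
∂π/∂x_{Mesa} = 104.7 − 6x_{Mesa} − 3x_{Largo} = 0, so x_{Mesa} = 17.45 − 0.5x_{Largo}.
The reaction-function slope is −0.5, so an 8-unit rise in x_{Largo} moves x_{Mesa} by −0.5 × 8 = −4. Mesa's best response falls — the actions are strategic substitutes.

-4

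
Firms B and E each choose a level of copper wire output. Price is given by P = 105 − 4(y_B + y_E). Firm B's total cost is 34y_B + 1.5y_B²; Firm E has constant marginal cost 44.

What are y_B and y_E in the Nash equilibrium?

Firm B's profit: π = y_B(105 − 4(y_B + y_E)) − 34y_B − 1.5y_B².
∂π/∂y_B = 71 − 11y_B − 4y_E = 0, so y_B = 71/11 − (4/11)y_E.
For E: ∂π/∂y_E = 61 − 8y_E − 4y_B = 0 ⇒ y_E = 7.625 − 0.5y_B.
Solving the two reaction functions simultaneously: (1 − (−4/11)(−0.5))y_B = 71/11 − (4/11)·7.625, so (9/11)y_B = 81/22 and y_B = 4.5.
Then y_E = 7.625 − 0.5·4.5 = 5.375.

4.5, 5.375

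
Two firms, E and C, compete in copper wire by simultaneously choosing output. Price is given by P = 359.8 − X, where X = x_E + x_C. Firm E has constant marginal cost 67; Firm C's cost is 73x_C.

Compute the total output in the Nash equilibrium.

Firm E's profit: π = x_E(359.8 − (x_E + x_C)) − 67x_E.
∂π/∂x_E = 292.8 − 2x_E − x_C = 0, so x_E = 146.4 − 0.5x_C.
By the same steps for C: x_C = 143.4 − 0.5x_E.
Substituting the second reaction function into the first: x_E = 146.4 − 0.5(143.4 − 0.5x_E), which gives 0.75x_E = 74.7 ⇒ x_E = 99.6.
Then x_C = 143.4 − 0.5·99.6 = 93.6.
Total output: 99.6 + 93.6 = 193.2.

193.2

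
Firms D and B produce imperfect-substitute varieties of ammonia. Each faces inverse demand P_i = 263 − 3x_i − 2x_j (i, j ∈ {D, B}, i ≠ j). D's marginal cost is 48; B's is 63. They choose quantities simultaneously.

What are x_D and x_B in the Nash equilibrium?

27.8125, 24.0625

Firm D's profit: π = x_D(263 − 3x_D − 2x_B) − 48x_D.
∂π/∂x_D = 215 − 6x_D − 2x_B = 0 ⇒ x_D = 215/6 − (1/3)x_B.
Similarly x_B = 100/3 − (1/3)x_D.
Solving the two reaction functions simultaneously: (1 − (−1/3)(−1/3))x_D = 215/6 − (1/3)·(100/3), so (8/9)x_D = 445/18 and x_D = 27.8125.
Then x_B = 100/3 − (1/3)·27.8125 = 24.0625.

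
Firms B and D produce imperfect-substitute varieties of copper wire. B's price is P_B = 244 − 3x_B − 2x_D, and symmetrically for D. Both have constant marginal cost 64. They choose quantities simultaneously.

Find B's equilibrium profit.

Firm B's profit: π = x_B(244 − 3x_B − 2x_D) − 64x_B.
∂π/∂x_B = 180 − 6x_B − 2x_D = 0 ⇒ x_B = 30 − (1/3)x_D.
By symmetry x_D = x_B; substituting into the reaction function, (4/3)x_B = 30 and x_B = 22.5.
P_B = 244 − 3·22.5 − 2·22.5 = 131.5.
Profit = (131.5 − 64)·22.5 = 1518.75.

1518.75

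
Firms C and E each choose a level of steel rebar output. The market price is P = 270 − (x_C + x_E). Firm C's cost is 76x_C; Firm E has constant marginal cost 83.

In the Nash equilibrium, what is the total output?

127

Firm C's profit: π = x_C(270 − (x_C + x_E)) − 76x_C.
∂π/∂x_C = 194 − 2x_C − x_E = 0, so x_C = 97 − 0.5x_E.
By the same steps for E: x_E = 93.5 − 0.5x_C.
Substituting the second reaction function into the first: x_C = 97 − 0.5(93.5 − 0.5x_C), which gives 0.75x_C = 50.25 ⇒ x_C = 67.
Then x_E = 93.5 − 0.5·67 = 60.
Total output: 67 + 60 = 127.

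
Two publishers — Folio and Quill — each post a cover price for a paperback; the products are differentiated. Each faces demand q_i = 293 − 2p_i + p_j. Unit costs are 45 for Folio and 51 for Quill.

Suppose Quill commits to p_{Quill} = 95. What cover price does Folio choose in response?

Folio's profit: π = (p_{Folio} − 45)(293 − 2p_{Folio} + p_{Quill}).
∂π/∂p_{Folio} = 383 − 4p_{Folio} + p_{Quill} = 0 ⇒ p_{Folio} = 95.75 + 0.25p_{Quill}.
At p_{Quill} = 95: p_{Folio} = 95.75 + 0.25·95 = 119.5.

119.5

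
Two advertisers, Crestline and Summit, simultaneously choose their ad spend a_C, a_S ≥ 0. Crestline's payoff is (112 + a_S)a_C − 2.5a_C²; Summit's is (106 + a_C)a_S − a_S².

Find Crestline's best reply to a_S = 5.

23.4

Expanding Crestline's payoff: 112a_C + a_Sa_C − 2.5a_C².
∂π/∂a_C = 112 + a_S − 5a_C = 0, so a_C = 22.4 + 0.2a_S.
At a_S = 5: a_C = 22.4 + 0.2·5 = 23.4.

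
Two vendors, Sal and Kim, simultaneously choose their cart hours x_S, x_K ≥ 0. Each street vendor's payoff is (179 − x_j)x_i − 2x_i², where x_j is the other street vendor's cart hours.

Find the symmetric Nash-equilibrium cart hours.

35.8

Sal's payoff is (179 − x_K)x_S − 2x_S².
∂π/∂x_S = 179 − x_K − 4x_S = 0, so x_S = 44.75 − 0.25x_K.
By symmetry x_K = x_S; substituting into the reaction function, 1.25x_S = 44.75 and x_S = 35.8.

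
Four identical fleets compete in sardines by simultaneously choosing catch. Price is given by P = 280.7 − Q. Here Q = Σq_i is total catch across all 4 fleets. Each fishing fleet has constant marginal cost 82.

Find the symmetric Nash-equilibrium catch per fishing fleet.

39.74

A representative fishing fleet's profit is π_i = q_i(280.7 − Q) − 82q_i, with Q = q_i + Σ_{j≠i} q_j.
First-order condition: 198.7 − 2q_i − Σ_{j≠i} q_j = 0.
With identical fishing fleets, set every q_j = q: then 198.7 − 2q − 3q = 0, i.e. q = 198.7/5 = 39.74.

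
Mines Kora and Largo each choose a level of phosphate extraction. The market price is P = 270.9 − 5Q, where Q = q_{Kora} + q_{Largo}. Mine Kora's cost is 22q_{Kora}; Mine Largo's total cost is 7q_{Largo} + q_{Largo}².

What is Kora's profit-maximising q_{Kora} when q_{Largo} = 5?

22.39

Mine Kora's profit: π = q_{Kora}(270.9 − 5(q_{Kora} + q_{Largo})) − 22q_{Kora}.
∂π/∂q_{Kora} = 248.9 − 10q_{Kora} − 5q_{Largo} = 0, so q_{Kora} = 24.89 − 0.5q_{Largo}.
At q_{Largo} = 5: q_{Kora} = 24.89 − 0.5·5 = 22.39.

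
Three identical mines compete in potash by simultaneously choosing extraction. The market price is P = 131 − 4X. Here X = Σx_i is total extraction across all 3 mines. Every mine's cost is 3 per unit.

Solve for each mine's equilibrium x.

8

A representative mine's profit is π_i = x_i(131 − 4X) − 3x_i, with X = x_i + Σ_{j≠i} x_j.
First-order condition: 128 − 8x_i − 4Σ_{j≠i} x_j = 0.
With identical mines, set every x_j = x: then 128 − 8x − 8x = 0, i.e. x = 128/16 = 8.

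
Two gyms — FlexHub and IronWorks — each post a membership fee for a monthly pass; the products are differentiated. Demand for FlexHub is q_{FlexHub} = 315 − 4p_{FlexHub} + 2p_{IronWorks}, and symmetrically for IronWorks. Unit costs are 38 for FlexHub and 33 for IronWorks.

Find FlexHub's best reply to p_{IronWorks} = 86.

FlexHub's profit: π = (p_{FlexHub} − 38)(315 − 4p_{FlexHub} + 2p_{IronWorks}).
∂π/∂p_{FlexHub} = 467 − 8p_{FlexHub} + 2p_{IronWorks} = 0 ⇒ p_{FlexHub} = 58.375 + 0.25p_{IronWorks}.
At p_{IronWorks} = 86: p_{FlexHub} = 58.375 + 0.25·86 = 79.875.

79.875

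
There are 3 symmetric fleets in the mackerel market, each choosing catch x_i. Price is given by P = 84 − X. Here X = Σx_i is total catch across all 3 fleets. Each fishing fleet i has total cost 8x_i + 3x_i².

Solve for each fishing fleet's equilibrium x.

7.6

A representative fishing fleet's profit is π_i = x_i(84 − X) − 8x_i − 3x_i², with X = x_i + Σ_{j≠i} x_j.
First-order condition: 76 − 8x_i − Σ_{j≠i} x_j = 0.
In a symmetric equilibrium every fishing fleet chooses the same x, so Σ_{j≠i} x_j = 2x. The condition becomes 76 − 10x = 0, giving x = 76/10 = 7.6.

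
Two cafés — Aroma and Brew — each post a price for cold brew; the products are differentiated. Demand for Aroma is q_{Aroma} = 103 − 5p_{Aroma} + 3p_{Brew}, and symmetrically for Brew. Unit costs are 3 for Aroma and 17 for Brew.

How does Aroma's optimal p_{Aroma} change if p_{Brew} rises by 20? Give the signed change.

6

Aroma's profit: π = (p_{Aroma} − 3)(103 − 5p_{Aroma} + 3p_{Brew}).
∂π/∂p_{Aroma} = 118 − 10p_{Aroma} + 3p_{Brew} = 0 ⇒ p_{Aroma} = 11.8 + 0.3p_{Brew}.
The reaction-function slope is 0.3, so a 20-unit rise in p_{Brew} moves p_{Aroma} by 0.3 × 20 = 6. Aroma's best response rises — the actions are strategic complements.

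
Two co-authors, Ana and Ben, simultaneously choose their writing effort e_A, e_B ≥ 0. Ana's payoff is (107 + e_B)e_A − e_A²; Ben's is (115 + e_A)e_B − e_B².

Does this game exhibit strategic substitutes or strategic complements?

Expanding Ana's payoff: 107e_A + e_Be_A − e_A².
∂π/∂e_A = 107 + e_B − 2e_A = 0, so e_A = 53.5 + 0.5e_B.
The best-response slope de_A/de_B = 0.5 > 0: the reaction function is upward-sloping, so the choices are strategic complements.

strategic complements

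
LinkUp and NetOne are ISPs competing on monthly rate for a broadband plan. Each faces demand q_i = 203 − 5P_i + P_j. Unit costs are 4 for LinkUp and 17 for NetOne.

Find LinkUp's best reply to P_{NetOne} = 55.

27.8

LinkUp's profit: π = (P_{LinkUp} − 4)(203 − 5P_{LinkUp} + P_{NetOne}).
∂π/∂P_{LinkUp} = 223 − 10P_{LinkUp} + P_{NetOne} = 0 ⇒ P_{LinkUp} = 22.3 + 0.1P_{NetOne}.
At P_{NetOne} = 55: P_{LinkUp} = 22.3 + 0.1·55 = 27.8.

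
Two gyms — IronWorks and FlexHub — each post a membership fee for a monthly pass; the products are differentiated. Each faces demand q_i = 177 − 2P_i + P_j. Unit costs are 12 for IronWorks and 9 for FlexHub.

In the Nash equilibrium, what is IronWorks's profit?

IronWorks's profit: π = (P_{IronWorks} − 12)(177 − 2P_{IronWorks} + P_{FlexHub}).
∂π/∂P_{IronWorks} = 201 − 4P_{IronWorks} + P_{FlexHub} = 0 ⇒ P_{IronWorks} = 50.25 + 0.25P_{FlexHub}.
Similarly P_{FlexHub} = 48.75 + 0.25P_{IronWorks}.
Plugging P_{FlexHub} into IronWorks's best response: P_{IronWorks} = 50.25 + 0.25(48.75 + 0.25P_{IronWorks}) ⇒ 0.9375P_{IronWorks} = 62.4375, so P_{IronWorks} = 66.6.
Then P_{FlexHub} = 48.75 + 0.25·66.6 = 65.4.
q_{IronWorks} = 177 − 2·66.6 + 65.4 = 109.2.
Profit = (66.6 − 12)·109.2 = 5962.32.

5962.32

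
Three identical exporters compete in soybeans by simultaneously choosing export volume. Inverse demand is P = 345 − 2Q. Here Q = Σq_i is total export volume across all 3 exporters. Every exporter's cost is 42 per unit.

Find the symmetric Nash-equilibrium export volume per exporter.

A representative exporter's profit is π_i = q_i(345 − 2Q) − 42q_i, with Q = q_i + Σ_{j≠i} q_j.
First-order condition: 303 − 4q_i − 2Σ_{j≠i} q_j = 0.
With identical exporters, set every q_j = q: then 303 − 4q − 4q = 0, i.e. q = 303/8 = 37.875.

37.875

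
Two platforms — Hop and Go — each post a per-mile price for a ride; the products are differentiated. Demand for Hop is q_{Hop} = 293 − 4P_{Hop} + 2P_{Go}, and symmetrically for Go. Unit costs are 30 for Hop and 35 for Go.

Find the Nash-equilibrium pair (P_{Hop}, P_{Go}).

Hop's profit: π = (P_{Hop} − 30)(293 − 4P_{Hop} + 2P_{Go}).
∂π/∂P_{Hop} = 413 − 8P_{Hop} + 2P_{Go} = 0 ⇒ P_{Hop} = 51.625 + 0.25P_{Go}.
Similarly P_{Go} = 54.125 + 0.25P_{Hop}.
Substituting the second reaction function into the first: P_{Hop} = 51.625 + 0.25(54.125 + 0.25P_{Hop}), which gives 0.9375P_{Hop} = 2085/32 ⇒ P_{Hop} = 69.5.
Then P_{Go} = 54.125 + 0.25·69.5 = 71.5.

69.5, 71.5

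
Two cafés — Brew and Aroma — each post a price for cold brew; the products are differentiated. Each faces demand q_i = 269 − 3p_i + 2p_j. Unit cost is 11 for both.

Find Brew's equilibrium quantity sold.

Brew's profit: π = (p_{Brew} − 11)(269 − 3p_{Brew} + 2p_{Aroma}).
∂π/∂p_{Brew} = 302 − 6p_{Brew} + 2p_{Aroma} = 0 ⇒ p_{Brew} = 151/3 + (1/3)p_{Aroma}.
The game is symmetric, so in equilibrium p_{Aroma} = p_{Brew}: the reaction function gives (2/3)p_{Brew} = 151/3, hence p_{Brew} = 75.5.
q_{Brew} = 269 − 3·75.5 + 2·75.5 = 193.5.

193.5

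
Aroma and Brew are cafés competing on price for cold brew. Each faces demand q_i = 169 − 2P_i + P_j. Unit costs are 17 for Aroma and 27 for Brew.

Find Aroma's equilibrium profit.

Aroma's profit: π = (P_{Aroma} − 17)(169 − 2P_{Aroma} + P_{Brew}).
∂π/∂P_{Aroma} = 203 − 4P_{Aroma} + P_{Brew} = 0 ⇒ P_{Aroma} = 50.75 + 0.25P_{Brew}.
Similarly P_{Brew} = 55.75 + 0.25P_{Aroma}.
Substituting the second reaction function into the first: P_{Aroma} = 50.75 + 0.25(55.75 + 0.25P_{Aroma}), which gives 0.9375P_{Aroma} = 64.6875 ⇒ P_{Aroma} = 69.
Then P_{Brew} = 55.75 + 0.25·69 = 73.
q_{Aroma} = 169 − 2·69 + 73 = 104.
Profit = (69 − 17)·104 = 5408.

5408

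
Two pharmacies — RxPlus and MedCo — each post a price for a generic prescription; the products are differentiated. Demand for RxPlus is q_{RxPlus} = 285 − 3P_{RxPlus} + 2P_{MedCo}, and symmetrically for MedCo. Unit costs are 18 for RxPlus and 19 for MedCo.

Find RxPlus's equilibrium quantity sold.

RxPlus's profit: π = (P_{RxPlus} − 18)(285 − 3P_{RxPlus} + 2P_{MedCo}).
∂π/∂P_{RxPlus} = 339 − 6P_{RxPlus} + 2P_{MedCo} = 0 ⇒ P_{RxPlus} = 56.5 + (1/3)P_{MedCo}.
Similarly P_{MedCo} = 57 + (1/3)P_{RxPlus}.
Plugging P_{MedCo} into RxPlus's best response: P_{RxPlus} = 56.5 + (1/3)(57 + (1/3)P_{RxPlus}) ⇒ (8/9)P_{RxPlus} = 75.5, so P_{RxPlus} = 84.9375.
Then P_{MedCo} = 57 + (1/3)·84.9375 = 85.3125.
q_{RxPlus} = 285 − 3·84.9375 + 2·85.3125 = 200.8125.

200.8125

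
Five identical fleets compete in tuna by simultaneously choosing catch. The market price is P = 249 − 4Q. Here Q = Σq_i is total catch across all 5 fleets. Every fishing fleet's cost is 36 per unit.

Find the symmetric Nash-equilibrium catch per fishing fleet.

8.875

A representative fishing fleet's profit is π_i = q_i(249 − 4Q) − 36q_i, with Q = q_i + Σ_{j≠i} q_j.
First-order condition: 213 − 8q_i − 4Σ_{j≠i} q_j = 0.
With identical fishing fleets, set every q_j = q: then 213 − 8q − 16q = 0, i.e. q = 213/24 = 8.875.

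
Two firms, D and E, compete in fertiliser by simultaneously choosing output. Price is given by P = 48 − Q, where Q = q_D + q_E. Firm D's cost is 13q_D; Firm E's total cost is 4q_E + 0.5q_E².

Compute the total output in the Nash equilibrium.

22.8

Firm D's profit: π = q_D(48 − (q_D + q_E)) − 13q_D.
∂π/∂q_D = 35 − 2q_D − q_E = 0, so q_D = 17.5 − 0.5q_E.
For E: ∂π/∂q_E = 44 − 3q_E − q_D = 0 ⇒ q_E = 44/3 − (1/3)q_D.
Solving the two reaction functions simultaneously: (1 − (−0.5)(−1/3))q_D = 17.5 − 0.5·(44/3), so (5/6)q_D = 61/6 and q_D = 12.2.
Then q_E = 44/3 − (1/3)·12.2 = 10.6.
Total output: 12.2 + 10.6 = 22.8.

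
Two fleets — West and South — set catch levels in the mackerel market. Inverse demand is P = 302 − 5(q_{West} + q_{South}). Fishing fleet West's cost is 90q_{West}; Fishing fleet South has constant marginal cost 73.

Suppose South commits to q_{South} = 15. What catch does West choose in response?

13.7

Fishing fleet West's profit: π = q_{West}(302 − 5(q_{West} + q_{South})) − 90q_{West}.
∂π/∂q_{West} = 212 − 10q_{West} − 5q_{South} = 0, so q_{West} = 21.2 − 0.5q_{South}.
At q_{South} = 15: q_{West} = 21.2 − 0.5·15 = 13.7.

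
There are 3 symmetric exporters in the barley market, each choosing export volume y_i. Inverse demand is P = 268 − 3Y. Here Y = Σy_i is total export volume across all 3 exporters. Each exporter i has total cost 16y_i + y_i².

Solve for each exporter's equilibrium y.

18

A representative exporter's profit is π_i = y_i(268 − 3Y) − 16y_i − y_i², with Y = y_i + Σ_{j≠i} y_j.
First-order condition: 252 − 8y_i − 3Σ_{j≠i} y_j = 0.
With identical exporters, set every y_j = y: then 252 − 8y − 6y = 0, i.e. y = 252/14 = 18.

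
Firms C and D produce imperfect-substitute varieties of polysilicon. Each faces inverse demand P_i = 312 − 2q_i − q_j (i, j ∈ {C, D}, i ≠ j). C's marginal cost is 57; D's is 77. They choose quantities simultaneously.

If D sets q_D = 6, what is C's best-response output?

62.25

Firm C's profit: π = q_C(312 − 2q_C − q_D) − 57q_C.
∂π/∂q_C = 255 − 4q_C − q_D = 0 ⇒ q_C = 63.75 − 0.25q_D.
At q_D = 6: q_C = 63.75 − 0.25·6 = 62.25.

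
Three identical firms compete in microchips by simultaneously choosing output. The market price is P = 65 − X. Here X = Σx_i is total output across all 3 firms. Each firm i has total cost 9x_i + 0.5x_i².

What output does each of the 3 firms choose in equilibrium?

A representative firm's profit is π_i = x_i(65 − X) − 9x_i − 0.5x_i², with X = x_i + Σ_{j≠i} x_j.
First-order condition: 56 − 3x_i − Σ_{j≠i} x_j = 0.
Imposing symmetry (x_j = x for all j) turns Σ_{j≠i} x_j into 2x, so 56 = 5x and x = 11.2.

11.2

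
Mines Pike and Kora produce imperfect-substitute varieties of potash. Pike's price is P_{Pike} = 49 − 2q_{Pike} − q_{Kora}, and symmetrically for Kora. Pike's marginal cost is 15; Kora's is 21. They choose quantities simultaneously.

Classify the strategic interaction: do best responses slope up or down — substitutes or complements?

Mine Pike's profit: π = q_{Pike}(49 − 2q_{Pike} − q_{Kora}) − 15q_{Pike}.
∂π/∂q_{Pike} = 34 − 4q_{Pike} − q_{Kora} = 0 ⇒ q_{Pike} = 8.5 − 0.25q_{Kora}.
The best-response slope dq_{Pike}/dq_{Kora} = −0.25 < 0: the reaction function is downward-sloping, so the choices are strategic substitutes.

strategic substitutes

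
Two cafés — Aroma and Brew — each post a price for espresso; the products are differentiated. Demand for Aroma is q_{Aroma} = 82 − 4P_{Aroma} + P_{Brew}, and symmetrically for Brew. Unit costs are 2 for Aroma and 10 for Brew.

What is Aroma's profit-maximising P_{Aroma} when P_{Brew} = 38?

16

Aroma's profit: π = (P_{Aroma} − 2)(82 − 4P_{Aroma} + P_{Brew}).
∂π/∂P_{Aroma} = 90 − 8P_{Aroma} + P_{Brew} = 0 ⇒ P_{Aroma} = 11.25 + 0.125P_{Brew}.
At P_{Brew} = 38: P_{Aroma} = 11.25 + 0.125·38 = 16.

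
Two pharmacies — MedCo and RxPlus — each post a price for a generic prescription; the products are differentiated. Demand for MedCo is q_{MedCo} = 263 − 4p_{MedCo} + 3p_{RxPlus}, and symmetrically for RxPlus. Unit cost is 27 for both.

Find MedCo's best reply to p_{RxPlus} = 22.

54.625

MedCo's profit: π = (p_{MedCo} − 27)(263 − 4p_{MedCo} + 3p_{RxPlus}).
∂π/∂p_{MedCo} = 371 − 8p_{MedCo} + 3p_{RxPlus} = 0 ⇒ p_{MedCo} = 46.375 + 0.375p_{RxPlus}.
At p_{RxPlus} = 22: p_{MedCo} = 46.375 + 0.375·22 = 54.625.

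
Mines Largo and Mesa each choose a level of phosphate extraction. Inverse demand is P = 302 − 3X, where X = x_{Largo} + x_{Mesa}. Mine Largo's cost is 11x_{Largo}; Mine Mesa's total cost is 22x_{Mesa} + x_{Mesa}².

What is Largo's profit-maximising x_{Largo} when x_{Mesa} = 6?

45.5

Mine Largo's profit: π = x_{Largo}(302 − 3(x_{Largo} + x_{Mesa})) − 11x_{Largo}.
∂π/∂x_{Largo} = 291 − 6x_{Largo} − 3x_{Mesa} = 0, so x_{Largo} = 48.5 − 0.5x_{Mesa}.
At x_{Mesa} = 6: x_{Largo} = 48.5 − 0.5·6 = 45.5.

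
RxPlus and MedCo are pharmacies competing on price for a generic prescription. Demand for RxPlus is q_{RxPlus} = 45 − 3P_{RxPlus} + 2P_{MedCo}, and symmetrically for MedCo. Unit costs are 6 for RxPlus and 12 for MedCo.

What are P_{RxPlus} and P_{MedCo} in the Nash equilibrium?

16.875, 19.125

RxPlus's profit: π = (P_{RxPlus} − 6)(45 − 3P_{RxPlus} + 2P_{MedCo}).
∂π/∂P_{RxPlus} = 63 − 6P_{RxPlus} + 2P_{MedCo} = 0 ⇒ P_{RxPlus} = 10.5 + (1/3)P_{MedCo}.
Similarly P_{MedCo} = 13.5 + (1/3)P_{RxPlus}.
Plugging P_{MedCo} into RxPlus's best response: P_{RxPlus} = 10.5 + (1/3)(13.5 + (1/3)P_{RxPlus}) ⇒ (8/9)P_{RxPlus} = 15, so P_{RxPlus} = 16.875.
Then P_{MedCo} = 13.5 + (1/3)·16.875 = 19.125.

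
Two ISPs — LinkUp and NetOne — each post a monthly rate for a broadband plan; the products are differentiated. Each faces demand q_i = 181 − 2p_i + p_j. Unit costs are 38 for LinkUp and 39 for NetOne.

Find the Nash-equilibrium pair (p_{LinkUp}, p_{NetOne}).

85.8, 86.2

LinkUp's profit: π = (p_{LinkUp} − 38)(181 − 2p_{LinkUp} + p_{NetOne}).
∂π/∂p_{LinkUp} = 257 − 4p_{LinkUp} + p_{NetOne} = 0 ⇒ p_{LinkUp} = 64.25 + 0.25p_{NetOne}.
Similarly p_{NetOne} = 64.75 + 0.25p_{LinkUp}.
Plugging p_{NetOne} into LinkUp's best response: p_{LinkUp} = 64.25 + 0.25(64.75 + 0.25p_{LinkUp}) ⇒ 0.9375p_{LinkUp} = 80.4375, so p_{LinkUp} = 85.8.
Then p_{NetOne} = 64.75 + 0.25·85.8 = 86.2.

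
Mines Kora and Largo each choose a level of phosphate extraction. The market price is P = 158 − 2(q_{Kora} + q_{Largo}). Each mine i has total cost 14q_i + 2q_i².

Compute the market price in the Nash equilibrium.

100.4

Mine Kora's profit: π = q_{Kora}(158 − 2(q_{Kora} + q_{Largo})) − 14q_{Kora} − 2q_{Kora}².
∂π/∂q_{Kora} = 144 − 8q_{Kora} − 2q_{Largo} = 0, so q_{Kora} = 18 − 0.25q_{Largo}.
By symmetry q_{Largo} = q_{Kora}; substituting into the reaction function, 1.25q_{Kora} = 18 and q_{Kora} = 14.4.
Equilibrium price: P = 158 − 2·28.8 = 100.4.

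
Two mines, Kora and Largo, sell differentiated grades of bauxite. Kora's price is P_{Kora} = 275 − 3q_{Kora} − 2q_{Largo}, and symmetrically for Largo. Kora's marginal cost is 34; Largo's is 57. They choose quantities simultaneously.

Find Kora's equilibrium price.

128.6875

Mine Kora's profit: π = q_{Kora}(275 − 3q_{Kora} − 2q_{Largo}) − 34q_{Kora}.
∂π/∂q_{Kora} = 241 − 6q_{Kora} − 2q_{Largo} = 0 ⇒ q_{Kora} = 241/6 − (1/3)q_{Largo}.
Similarly q_{Largo} = 109/3 − (1/3)q_{Kora}.
Plugging q_{Largo} into Kora's best response: q_{Kora} = 241/6 − (1/3)(109/3 − (1/3)q_{Kora}) ⇒ (8/9)q_{Kora} = 505/18, so q_{Kora} = 31.5625.
Then q_{Largo} = 109/3 − (1/3)·31.5625 = 25.8125.
P_{Kora} = 275 − 3·31.5625 − 2·25.8125 = 128.6875.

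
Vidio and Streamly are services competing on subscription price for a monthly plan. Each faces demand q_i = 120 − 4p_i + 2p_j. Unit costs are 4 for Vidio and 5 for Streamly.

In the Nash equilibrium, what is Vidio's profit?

Vidio's profit: π = (p_{Vidio} − 4)(120 − 4p_{Vidio} + 2p_{Streamly}).
∂π/∂p_{Vidio} = 136 − 8p_{Vidio} + 2p_{Streamly} = 0 ⇒ p_{Vidio} = 17 + 0.25p_{Streamly}.
Similarly p_{Streamly} = 17.5 + 0.25p_{Vidio}.
Plugging p_{Streamly} into Vidio's best response: p_{Vidio} = 17 + 0.25(17.5 + 0.25p_{Vidio}) ⇒ 0.9375p_{Vidio} = 21.375, so p_{Vidio} = 22.8.
Then p_{Streamly} = 17.5 + 0.25·22.8 = 23.2.
q_{Vidio} = 120 − 4·22.8 + 2·23.2 = 75.2.
Profit = (22.8 − 4)·75.2 = 1413.76.

1413.76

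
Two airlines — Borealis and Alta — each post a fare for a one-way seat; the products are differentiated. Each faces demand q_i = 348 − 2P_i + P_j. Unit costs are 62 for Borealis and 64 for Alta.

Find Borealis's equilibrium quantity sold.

191.2

Borealis's profit: π = (P_{Borealis} − 62)(348 − 2P_{Borealis} + P_{Alta}).
∂π/∂P_{Borealis} = 472 − 4P_{Borealis} + P_{Alta} = 0 ⇒ P_{Borealis} = 118 + 0.25P_{Alta}.
Similarly P_{Alta} = 119 + 0.25P_{Borealis}.
Solving the two reaction functions simultaneously: (1 − (0.25)(0.25))P_{Borealis} = 118 + 0.25·119, so 0.9375P_{Borealis} = 147.75 and P_{Borealis} = 157.6.
Then P_{Alta} = 119 + 0.25·157.6 = 158.4.
q_{Borealis} = 348 − 2·157.6 + 158.4 = 191.2.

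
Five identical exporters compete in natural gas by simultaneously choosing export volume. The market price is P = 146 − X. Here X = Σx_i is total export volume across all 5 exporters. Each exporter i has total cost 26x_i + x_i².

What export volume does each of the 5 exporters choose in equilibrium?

A representative exporter's profit is π_i = x_i(146 − X) − 26x_i − x_i², with X = x_i + Σ_{j≠i} x_j.
First-order condition: 120 − 4x_i − Σ_{j≠i} x_j = 0.
In a symmetric equilibrium every exporter chooses the same x, so Σ_{j≠i} x_j = 4x. The condition becomes 120 − 8x = 0, giving x = 120/8 = 15.

15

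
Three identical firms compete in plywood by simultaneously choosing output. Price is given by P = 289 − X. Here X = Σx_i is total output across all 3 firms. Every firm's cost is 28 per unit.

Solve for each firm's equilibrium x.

65.25

A representative firm's profit is π_i = x_i(289 − X) − 28x_i, with X = x_i + Σ_{j≠i} x_j.
First-order condition: 261 − 2x_i − Σ_{j≠i} x_j = 0.
In a symmetric equilibrium every firm chooses the same x, so Σ_{j≠i} x_j = 2x. The condition becomes 261 − 4x = 0, giving x = 261/4 = 65.25.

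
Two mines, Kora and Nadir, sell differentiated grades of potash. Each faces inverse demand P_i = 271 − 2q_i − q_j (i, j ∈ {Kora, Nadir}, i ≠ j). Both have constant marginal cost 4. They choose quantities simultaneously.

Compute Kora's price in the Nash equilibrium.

Mine Kora's profit: π = q_{Kora}(271 − 2q_{Kora} − q_{Nadir}) − 4q_{Kora}.
∂π/∂q_{Kora} = 267 − 4q_{Kora} − q_{Nadir} = 0 ⇒ q_{Kora} = 66.75 − 0.25q_{Nadir}.
Setting q_{Kora} = q_{Nadir} in the reaction function: q_{Kora} = 66.75 − 0.25q_{Kora}, so q_{Kora} = 66.75 / 1.25 = 53.4.
P_{Kora} = 271 − 2·53.4 − 53.4 = 110.8.

110.8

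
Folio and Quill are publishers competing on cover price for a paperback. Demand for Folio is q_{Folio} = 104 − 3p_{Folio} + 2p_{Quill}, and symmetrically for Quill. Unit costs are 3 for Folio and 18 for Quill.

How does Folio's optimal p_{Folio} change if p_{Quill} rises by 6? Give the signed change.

2

Folio's profit: π = (p_{Folio} − 3)(104 − 3p_{Folio} + 2p_{Quill}).
∂π/∂p_{Folio} = 113 − 6p_{Folio} + 2p_{Quill} = 0 ⇒ p_{Folio} = 113/6 + (1/3)p_{Quill}.
The reaction-function slope is 1/3, so a 6-unit rise in p_{Quill} moves p_{Folio} by 1/3 × 6 = 2. Folio's best response rises — the actions are strategic complements.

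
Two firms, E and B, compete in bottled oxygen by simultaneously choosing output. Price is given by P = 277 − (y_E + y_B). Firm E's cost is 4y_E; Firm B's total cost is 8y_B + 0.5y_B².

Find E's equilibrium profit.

Firm E's profit: π = y_E(277 − (y_E + y_B)) − 4y_E.
∂π/∂y_E = 273 − 2y_E − y_B = 0, so y_E = 136.5 − 0.5y_B.
For B: ∂π/∂y_B = 269 − 3y_B − y_E = 0 ⇒ y_B = 269/3 − (1/3)y_E.
Plugging y_B into E's best response: y_E = 136.5 − 0.5(269/3 − (1/3)y_E) ⇒ (5/6)y_E = 275/3, so y_E = 110.
Then y_B = 269/3 − (1/3)·110 = 53.
Price P = 277 − 163 = 114.
E's profit: (114 − 4)·110 = 12100.

12100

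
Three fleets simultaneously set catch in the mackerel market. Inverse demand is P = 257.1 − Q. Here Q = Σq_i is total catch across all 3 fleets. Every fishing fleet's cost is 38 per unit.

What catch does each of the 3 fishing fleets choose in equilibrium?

A representative fishing fleet's profit is π_i = q_i(257.1 − Q) − 38q_i, with Q = q_i + Σ_{j≠i} q_j.
First-order condition: 219.1 − 2q_i − Σ_{j≠i} q_j = 0.
In a symmetric equilibrium every fishing fleet chooses the same q, so Σ_{j≠i} q_j = 2q. The condition becomes 219.1 − 4q = 0, giving q = 219.1/4 = 54.775.

54.775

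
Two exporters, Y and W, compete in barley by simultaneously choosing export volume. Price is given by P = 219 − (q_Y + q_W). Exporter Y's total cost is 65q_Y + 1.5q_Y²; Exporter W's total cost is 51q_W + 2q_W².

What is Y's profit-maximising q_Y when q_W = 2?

Exporter Y's profit: π = q_Y(219 − (q_Y + q_W)) − 65q_Y − 1.5q_Y².
∂π/∂q_Y = 154 − 5q_Y − q_W = 0, so q_Y = 30.8 − 0.2q_W.
At q_W = 2: q_Y = 30.8 − 0.2·2 = 30.4.

30.4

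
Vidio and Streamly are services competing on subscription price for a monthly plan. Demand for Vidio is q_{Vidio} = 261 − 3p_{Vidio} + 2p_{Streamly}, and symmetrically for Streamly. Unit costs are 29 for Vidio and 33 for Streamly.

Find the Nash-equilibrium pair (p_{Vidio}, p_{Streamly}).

87.75, 89.25

Vidio's profit: π = (p_{Vidio} − 29)(261 − 3p_{Vidio} + 2p_{Streamly}).
∂π/∂p_{Vidio} = 348 − 6p_{Vidio} + 2p_{Streamly} = 0 ⇒ p_{Vidio} = 58 + (1/3)p_{Streamly}.
Similarly p_{Streamly} = 60 + (1/3)p_{Vidio}.
Plugging p_{Streamly} into Vidio's best response: p_{Vidio} = 58 + (1/3)(60 + (1/3)p_{Vidio}) ⇒ (8/9)p_{Vidio} = 78, so p_{Vidio} = 87.75.
Then p_{Streamly} = 60 + (1/3)·87.75 = 89.25.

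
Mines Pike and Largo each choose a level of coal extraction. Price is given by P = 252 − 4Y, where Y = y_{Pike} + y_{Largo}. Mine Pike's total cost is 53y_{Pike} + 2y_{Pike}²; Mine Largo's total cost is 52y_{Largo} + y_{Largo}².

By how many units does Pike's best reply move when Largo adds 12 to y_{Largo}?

Mine Pike's profit: π = y_{Pike}(252 − 4(y_{Pike} + y_{Largo})) − 53y_{Pike} − 2y_{Pike}².
∂π/∂y_{Pike} = 199 − 12y_{Pike} − 4y_{Largo} = 0, so y_{Pike} = 199/12 − (1/3)y_{Largo}.
The reaction-function slope is −1/3, so a 12-unit rise in y_{Largo} moves y_{Pike} by −1/3 × 12 = −4. Pike's best response falls — the actions are strategic substitutes.

-4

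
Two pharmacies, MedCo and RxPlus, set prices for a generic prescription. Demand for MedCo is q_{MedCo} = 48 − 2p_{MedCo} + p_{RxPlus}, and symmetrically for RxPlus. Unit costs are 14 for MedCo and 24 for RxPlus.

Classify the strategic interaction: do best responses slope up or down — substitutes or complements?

MedCo's profit: π = (p_{MedCo} − 14)(48 − 2p_{MedCo} + p_{RxPlus}).
∂π/∂p_{MedCo} = 76 − 4p_{MedCo} + p_{RxPlus} = 0 ⇒ p_{MedCo} = 19 + 0.25p_{RxPlus}.
The best-response slope dp_{MedCo}/dp_{RxPlus} = 0.25 > 0: the reaction function is upward-sloping, so the choices are strategic complements.

strategic complements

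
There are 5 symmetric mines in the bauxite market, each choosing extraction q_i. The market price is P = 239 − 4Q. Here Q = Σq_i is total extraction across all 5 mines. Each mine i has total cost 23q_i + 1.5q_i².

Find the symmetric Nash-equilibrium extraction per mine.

8

A representative mine's profit is π_i = q_i(239 − 4Q) − 23q_i − 1.5q_i², with Q = q_i + Σ_{j≠i} q_j.
First-order condition: 216 − 11q_i − 4Σ_{j≠i} q_j = 0.
In a symmetric equilibrium every mine chooses the same q, so Σ_{j≠i} q_j = 4q. The condition becomes 216 − 27q = 0, giving q = 216/27 = 8.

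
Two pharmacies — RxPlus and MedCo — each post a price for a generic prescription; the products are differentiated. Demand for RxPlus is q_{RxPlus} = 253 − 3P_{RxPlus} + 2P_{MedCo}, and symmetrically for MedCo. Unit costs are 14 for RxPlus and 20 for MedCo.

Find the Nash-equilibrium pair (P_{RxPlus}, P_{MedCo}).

RxPlus's profit: π = (P_{RxPlus} − 14)(253 − 3P_{RxPlus} + 2P_{MedCo}).
∂π/∂P_{RxPlus} = 295 − 6P_{RxPlus} + 2P_{MedCo} = 0 ⇒ P_{RxPlus} = 295/6 + (1/3)P_{MedCo}.
Similarly P_{MedCo} = 313/6 + (1/3)P_{RxPlus}.
Substituting the second reaction function into the first: P_{RxPlus} = 295/6 + (1/3)(313/6 + (1/3)P_{RxPlus}), which gives (8/9)P_{RxPlus} = 599/9 ⇒ P_{RxPlus} = 74.875.
Then P_{MedCo} = 313/6 + (1/3)·74.875 = 77.125.

74.875, 77.125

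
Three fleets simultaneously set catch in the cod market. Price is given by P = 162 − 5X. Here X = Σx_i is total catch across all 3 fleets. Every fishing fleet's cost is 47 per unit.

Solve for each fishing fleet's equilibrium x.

A representative fishing fleet's profit is π_i = x_i(162 − 5X) − 47x_i, with X = x_i + Σ_{j≠i} x_j.
First-order condition: 115 − 10x_i − 5Σ_{j≠i} x_j = 0.
In a symmetric equilibrium every fishing fleet chooses the same x, so Σ_{j≠i} x_j = 2x. The condition becomes 115 − 20x = 0, giving x = 115/20 = 5.75.

5.75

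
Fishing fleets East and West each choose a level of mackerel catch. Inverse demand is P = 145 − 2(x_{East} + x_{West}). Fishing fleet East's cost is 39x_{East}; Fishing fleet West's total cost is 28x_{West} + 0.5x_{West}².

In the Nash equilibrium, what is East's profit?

684.5

Fishing fleet East's profit: π = x_{East}(145 − 2(x_{East} + x_{West})) − 39x_{East}.
∂π/∂x_{East} = 106 − 4x_{East} − 2x_{West} = 0, so x_{East} = 26.5 − 0.5x_{West}.
For West: ∂π/∂x_{West} = 117 − 5x_{West} − 2x_{East} = 0 ⇒ x_{West} = 23.4 − 0.4x_{East}.
Solving the two reaction functions simultaneously: (1 − (−0.5)(−0.4))x_{East} = 26.5 − 0.5·23.4, so 0.8x_{East} = 14.8 and x_{East} = 18.5.
Then x_{West} = 23.4 − 0.4·18.5 = 16.
Price P = 145 − 2·34.5 = 76.
East's profit: (76 − 39)·18.5 = 684.5.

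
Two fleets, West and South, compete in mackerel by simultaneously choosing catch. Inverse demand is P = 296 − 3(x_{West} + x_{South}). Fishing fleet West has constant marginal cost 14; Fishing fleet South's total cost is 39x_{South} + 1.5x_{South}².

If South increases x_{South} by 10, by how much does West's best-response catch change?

Fishing fleet West's profit: π = x_{West}(296 − 3(x_{West} + x_{South})) − 14x_{West}.
∂π/∂x_{West} = 282 − 6x_{West} − 3x_{South} = 0, so x_{West} = 47 − 0.5x_{South}.
The reaction-function slope is −0.5, so a 10-unit rise in x_{South} moves x_{West} by −0.5 × 10 = −5. West's best response falls — the actions are strategic substitutes.

-5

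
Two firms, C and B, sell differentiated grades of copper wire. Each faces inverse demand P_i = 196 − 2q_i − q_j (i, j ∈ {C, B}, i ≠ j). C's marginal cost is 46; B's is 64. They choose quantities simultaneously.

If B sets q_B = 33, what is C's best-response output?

29.25

Firm C's profit: π = q_C(196 − 2q_C − q_B) − 46q_C.
∂π/∂q_C = 150 − 4q_C − q_B = 0 ⇒ q_C = 37.5 − 0.25q_B.
At q_B = 33: q_C = 37.5 − 0.25·33 = 29.25.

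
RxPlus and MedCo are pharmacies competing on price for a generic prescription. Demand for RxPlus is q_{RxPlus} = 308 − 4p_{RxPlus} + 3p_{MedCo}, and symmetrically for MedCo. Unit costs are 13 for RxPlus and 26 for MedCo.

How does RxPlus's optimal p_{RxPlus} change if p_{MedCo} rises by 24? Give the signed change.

9

RxPlus's profit: π = (p_{RxPlus} − 13)(308 − 4p_{RxPlus} + 3p_{MedCo}).
∂π/∂p_{RxPlus} = 360 − 8p_{RxPlus} + 3p_{MedCo} = 0 ⇒ p_{RxPlus} = 45 + 0.375p_{MedCo}.
The reaction-function slope is 0.375, so a 24-unit rise in p_{MedCo} moves p_{RxPlus} by 0.375 × 24 = 9. RxPlus's best response rises — the actions are strategic complements.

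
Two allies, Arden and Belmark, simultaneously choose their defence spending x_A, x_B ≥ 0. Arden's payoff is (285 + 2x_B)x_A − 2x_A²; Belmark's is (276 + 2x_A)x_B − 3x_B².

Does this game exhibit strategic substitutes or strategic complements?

Expanding Arden's payoff: 285x_A + 2x_Bx_A − 2x_A².
∂π/∂x_A = 285 + 2x_B − 4x_A = 0, so x_A = 71.25 + 0.5x_B.
The best-response slope dx_A/dx_B = 0.5 > 0: the reaction function is upward-sloping, so the choices are strategic complements.

strategic complements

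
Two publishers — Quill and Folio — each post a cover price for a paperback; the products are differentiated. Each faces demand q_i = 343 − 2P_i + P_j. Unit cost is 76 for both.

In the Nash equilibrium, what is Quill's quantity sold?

178

Quill's profit: π = (P_{Quill} − 76)(343 − 2P_{Quill} + P_{Folio}).
∂π/∂P_{Quill} = 495 − 4P_{Quill} + P_{Folio} = 0 ⇒ P_{Quill} = 123.75 + 0.25P_{Folio}.
By symmetry P_{Folio} = P_{Quill}; substituting into the reaction function, 0.75P_{Quill} = 123.75 and P_{Quill} = 165.
q_{Quill} = 343 − 2·165 + 165 = 178.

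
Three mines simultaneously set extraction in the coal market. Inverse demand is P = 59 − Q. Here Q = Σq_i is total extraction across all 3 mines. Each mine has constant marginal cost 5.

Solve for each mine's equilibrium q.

A representative mine's profit is π_i = q_i(59 − Q) − 5q_i, with Q = q_i + Σ_{j≠i} q_j.
First-order condition: 54 − 2q_i − Σ_{j≠i} q_j = 0.
With identical mines, set every q_j = q: then 54 − 2q − 2q = 0, i.e. q = 54/4 = 13.5.

13.5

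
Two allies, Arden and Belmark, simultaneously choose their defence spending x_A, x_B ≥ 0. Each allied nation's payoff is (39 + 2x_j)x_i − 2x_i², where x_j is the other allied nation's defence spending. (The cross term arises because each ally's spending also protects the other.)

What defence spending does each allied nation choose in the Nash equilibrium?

Arden's payoff is (39 + 2x_B)x_A − 2x_A².
∂π/∂x_A = 39 + 2x_B − 4x_A = 0, so x_A = 9.75 + 0.5x_B.
The game is symmetric, so in equilibrium x_B = x_A: the reaction function gives 0.5x_A = 9.75, hence x_A = 19.5.

19.5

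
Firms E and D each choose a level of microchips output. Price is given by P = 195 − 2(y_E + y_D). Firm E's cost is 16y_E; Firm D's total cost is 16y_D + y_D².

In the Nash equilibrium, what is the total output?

53.7

Firm E's profit: π = y_E(195 − 2(y_E + y_D)) − 16y_E.
∂π/∂y_E = 179 − 4y_E − 2y_D = 0, so y_E = 44.75 − 0.5y_D.
For D: ∂π/∂y_D = 179 − 6y_D − 2y_E = 0 ⇒ y_D = 179/6 − (1/3)y_E.
Substituting the second reaction function into the first: y_E = 44.75 − 0.5(179/6 − (1/3)y_E), which gives (5/6)y_E = 179/6 ⇒ y_E = 35.8.
Then y_D = 179/6 − (1/3)·35.8 = 17.9.
Total output: 35.8 + 17.9 = 53.7.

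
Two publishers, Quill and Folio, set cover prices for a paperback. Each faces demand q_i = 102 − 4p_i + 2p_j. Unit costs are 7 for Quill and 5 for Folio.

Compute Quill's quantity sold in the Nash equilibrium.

Quill's profit: π = (p_{Quill} − 7)(102 − 4p_{Quill} + 2p_{Folio}).
∂π/∂p_{Quill} = 130 − 8p_{Quill} + 2p_{Folio} = 0 ⇒ p_{Quill} = 16.25 + 0.25p_{Folio}.
Similarly p_{Folio} = 15.25 + 0.25p_{Quill}.
Solving the two reaction functions simultaneously: (1 − (0.25)(0.25))p_{Quill} = 16.25 + 0.25·15.25, so 0.9375p_{Quill} = 20.0625 and p_{Quill} = 21.4.
Then p_{Folio} = 15.25 + 0.25·21.4 = 20.6.
q_{Quill} = 102 − 4·21.4 + 2·20.6 = 57.6.

57.6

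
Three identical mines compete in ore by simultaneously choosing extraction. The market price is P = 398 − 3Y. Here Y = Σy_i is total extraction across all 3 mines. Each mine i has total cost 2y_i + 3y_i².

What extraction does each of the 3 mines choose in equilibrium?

A representative mine's profit is π_i = y_i(398 − 3Y) − 2y_i − 3y_i², with Y = y_i + Σ_{j≠i} y_j.
First-order condition: 396 − 12y_i − 3Σ_{j≠i} y_j = 0.
With identical mines, set every y_j = y: then 396 − 12y − 6y = 0, i.e. y = 396/18 = 22.

22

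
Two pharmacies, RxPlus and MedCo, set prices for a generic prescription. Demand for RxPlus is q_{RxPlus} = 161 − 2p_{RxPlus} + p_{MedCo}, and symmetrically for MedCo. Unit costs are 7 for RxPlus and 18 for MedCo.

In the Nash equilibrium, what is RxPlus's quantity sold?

RxPlus's profit: π = (p_{RxPlus} − 7)(161 − 2p_{RxPlus} + p_{MedCo}).
∂π/∂p_{RxPlus} = 175 − 4p_{RxPlus} + p_{MedCo} = 0 ⇒ p_{RxPlus} = 43.75 + 0.25p_{MedCo}.
Similarly p_{MedCo} = 49.25 + 0.25p_{RxPlus}.
Substituting the second reaction function into the first: p_{RxPlus} = 43.75 + 0.25(49.25 + 0.25p_{RxPlus}), which gives 0.9375p_{RxPlus} = 56.0625 ⇒ p_{RxPlus} = 59.8.
Then p_{MedCo} = 49.25 + 0.25·59.8 = 64.2.
q_{RxPlus} = 161 − 2·59.8 + 64.2 = 105.6.

105.6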